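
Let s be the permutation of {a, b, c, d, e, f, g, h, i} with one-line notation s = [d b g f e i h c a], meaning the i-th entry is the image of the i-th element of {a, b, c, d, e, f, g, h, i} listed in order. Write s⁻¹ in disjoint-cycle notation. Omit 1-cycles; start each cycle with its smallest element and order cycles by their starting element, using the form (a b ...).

(a i f d)(c h g)

The cycle decomposition of s is (a d f i)(c g h).
Reversing each cycle (and rotating so the smallest element leads) gives s⁻¹ = (a i f d)(c h g).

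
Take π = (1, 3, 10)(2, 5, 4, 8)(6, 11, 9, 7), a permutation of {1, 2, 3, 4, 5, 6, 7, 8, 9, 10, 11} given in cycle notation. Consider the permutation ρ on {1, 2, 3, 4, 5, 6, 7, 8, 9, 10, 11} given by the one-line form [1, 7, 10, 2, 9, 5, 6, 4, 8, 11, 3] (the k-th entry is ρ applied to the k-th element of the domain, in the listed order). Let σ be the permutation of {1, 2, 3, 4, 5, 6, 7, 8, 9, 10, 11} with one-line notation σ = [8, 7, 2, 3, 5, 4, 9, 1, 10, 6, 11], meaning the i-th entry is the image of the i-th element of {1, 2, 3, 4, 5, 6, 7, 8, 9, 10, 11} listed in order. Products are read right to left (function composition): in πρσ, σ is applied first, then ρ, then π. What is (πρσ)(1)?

8

Apply the permutations in order: σ(1) = 8, then ρ(8) = 4, then π(4) = 8. So (πρσ)(1) = 8.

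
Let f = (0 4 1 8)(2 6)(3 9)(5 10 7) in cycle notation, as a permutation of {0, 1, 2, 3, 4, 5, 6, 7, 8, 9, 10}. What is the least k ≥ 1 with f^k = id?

12

The disjoint cycles have lengths 4, 3, 2, 2.
The order is lcm(4, 3, 2, 2) = 12.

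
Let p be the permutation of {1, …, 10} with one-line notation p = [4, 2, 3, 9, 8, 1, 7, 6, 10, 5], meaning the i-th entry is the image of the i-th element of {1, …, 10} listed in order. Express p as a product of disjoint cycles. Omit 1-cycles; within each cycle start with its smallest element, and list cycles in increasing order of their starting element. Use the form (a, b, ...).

Start at 1 and follow images: 1 → 4 → 9 → 10 → 5 → 8 → 6 → 1, giving the cycle (1, 4, 9, 10, 5, 8, 6).
Continuing from each remaining unvisited element yields (1, 4, 9, 10, 5, 8, 6).

(1, 4, 9, 10, 5, 8, 6)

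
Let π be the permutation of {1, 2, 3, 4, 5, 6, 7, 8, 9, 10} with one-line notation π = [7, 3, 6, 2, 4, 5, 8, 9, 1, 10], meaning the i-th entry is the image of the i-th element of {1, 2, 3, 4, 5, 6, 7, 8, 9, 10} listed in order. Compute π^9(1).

Tracing 1 → 7 → … returns to 1 after 4 steps, so 1 lies in a 4-cycle (1 7 8 9).
Since the cycle has length 4, π^9 acts on it the same as π^1 (9 mod 4 = 1).
Stepping 1 place around the cycle: 1 → 7.

7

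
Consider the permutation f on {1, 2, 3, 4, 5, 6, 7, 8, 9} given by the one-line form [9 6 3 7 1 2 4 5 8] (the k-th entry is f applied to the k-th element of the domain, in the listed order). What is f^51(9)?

1

Tracing 9 → 8 → … returns to 9 after 4 steps, so 9 lies in a 4-cycle (1 9 8 5).
Powers repeat with period 4 on this cycle, and 51 mod 4 = 3, so f^51(9) = f^3(9).
Stepping 3 places around the cycle: 9 → 8 → 5 → 1.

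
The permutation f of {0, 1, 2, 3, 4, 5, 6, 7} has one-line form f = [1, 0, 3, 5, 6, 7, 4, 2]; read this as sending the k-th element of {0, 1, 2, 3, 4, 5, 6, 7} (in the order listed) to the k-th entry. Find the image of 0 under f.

1

0 is element number 1 of the domain, and entry number 1 of the one-line form is 1, so f(0) = 1.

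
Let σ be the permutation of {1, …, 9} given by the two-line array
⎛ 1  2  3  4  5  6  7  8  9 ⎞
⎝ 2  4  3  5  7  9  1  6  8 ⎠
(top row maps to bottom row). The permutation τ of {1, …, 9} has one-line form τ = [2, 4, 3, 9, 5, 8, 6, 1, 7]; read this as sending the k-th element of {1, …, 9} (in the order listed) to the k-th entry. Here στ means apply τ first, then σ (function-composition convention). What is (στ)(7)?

(στ)(7) = σ(τ(7)). τ(7) = 6, then σ(6) = 9. So (στ)(7) = 9.

9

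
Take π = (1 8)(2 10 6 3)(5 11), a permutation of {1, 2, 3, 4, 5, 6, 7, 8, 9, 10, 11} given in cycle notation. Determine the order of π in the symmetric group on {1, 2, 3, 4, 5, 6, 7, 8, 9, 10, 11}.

4

The disjoint cycles have lengths 4, 2, 2, 1, 1, 1.
The order of π is the least common multiple of its cycle lengths: lcm(4, 2, 2) = 4.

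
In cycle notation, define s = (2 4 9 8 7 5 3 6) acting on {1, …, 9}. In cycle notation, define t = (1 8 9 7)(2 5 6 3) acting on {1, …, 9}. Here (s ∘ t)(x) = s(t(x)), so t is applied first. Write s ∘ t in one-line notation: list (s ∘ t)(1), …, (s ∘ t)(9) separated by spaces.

(s ∘ t)(x) = s(t(x)). Computing each image: s(t(1)) = s(8) = 7, s(t(2)) = s(5) = 3, s(t(3)) = s(2) = 4, s(t(4)) = s(4) = 9, s(t(5)) = s(6) = 2, s(t(6)) = s(3) = 6, s(t(7)) = s(1) = 1, s(t(8)) = s(9) = 8, s(t(9)) = s(7) = 5.
Hence s ∘ t = [7 3 4 9 2 6 1 8 5].

7 3 4 9 2 6 1 8 5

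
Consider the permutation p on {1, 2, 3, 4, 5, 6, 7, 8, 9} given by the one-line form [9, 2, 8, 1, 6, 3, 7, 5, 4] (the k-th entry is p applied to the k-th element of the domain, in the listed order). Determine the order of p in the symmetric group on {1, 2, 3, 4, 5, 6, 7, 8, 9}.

12

The disjoint-cycle form of p has cycle lengths 4, 3, 1, 1.
The order is lcm(4, 3) = 12.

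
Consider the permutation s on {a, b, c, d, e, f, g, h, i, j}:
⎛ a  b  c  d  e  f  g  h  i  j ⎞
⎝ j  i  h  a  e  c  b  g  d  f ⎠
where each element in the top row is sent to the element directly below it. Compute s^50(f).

Tracing f → c → … returns to f after 9 steps, so f lies in a 9-cycle (a j f c h g b i d).
On a 9-cycle, s^9 is the identity, so s^50 = s^5 there (50 ≡ 5 mod 9).
Advancing 5 steps from f: f → c → h → g → b → i.

i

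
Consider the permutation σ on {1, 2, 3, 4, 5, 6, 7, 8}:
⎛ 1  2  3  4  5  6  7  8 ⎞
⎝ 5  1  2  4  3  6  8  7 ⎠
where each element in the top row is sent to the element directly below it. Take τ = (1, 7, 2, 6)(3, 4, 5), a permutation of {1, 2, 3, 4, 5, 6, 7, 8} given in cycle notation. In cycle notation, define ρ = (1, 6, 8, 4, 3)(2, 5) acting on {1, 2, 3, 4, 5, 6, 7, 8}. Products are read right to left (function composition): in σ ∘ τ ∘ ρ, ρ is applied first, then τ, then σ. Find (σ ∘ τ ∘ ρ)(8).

(σ ∘ τ ∘ ρ)(8) = σ(τ(ρ(8))). ρ(8) = 4, then τ(4) = 5, then σ(5) = 3, so the result is 3.

3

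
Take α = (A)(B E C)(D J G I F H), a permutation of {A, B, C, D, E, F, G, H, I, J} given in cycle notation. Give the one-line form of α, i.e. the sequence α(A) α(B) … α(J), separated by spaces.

Image by image: A↦A, B↦E, C↦B, D↦J, E↦C, F↦H, G↦I, H↦D, I↦F, J↦G.
Listing these in domain order gives A E B J C H I D F G.

A E B J C H I D F G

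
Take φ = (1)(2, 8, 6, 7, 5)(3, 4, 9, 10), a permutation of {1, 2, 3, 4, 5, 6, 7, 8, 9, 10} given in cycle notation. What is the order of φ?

The disjoint cycles have lengths 5, 4, 1.
The order is lcm(5, 4) = 20.

20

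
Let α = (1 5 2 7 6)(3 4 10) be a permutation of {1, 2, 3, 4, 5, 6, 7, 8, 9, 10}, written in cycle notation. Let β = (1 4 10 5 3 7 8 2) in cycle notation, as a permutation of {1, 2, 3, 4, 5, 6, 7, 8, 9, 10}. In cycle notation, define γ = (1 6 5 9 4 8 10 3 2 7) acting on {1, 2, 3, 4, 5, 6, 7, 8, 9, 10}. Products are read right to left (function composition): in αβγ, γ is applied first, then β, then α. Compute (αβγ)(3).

5

Apply the permutations in order: γ(3) = 2, then β(2) = 1, then α(1) = 5. So (αβγ)(3) = 5.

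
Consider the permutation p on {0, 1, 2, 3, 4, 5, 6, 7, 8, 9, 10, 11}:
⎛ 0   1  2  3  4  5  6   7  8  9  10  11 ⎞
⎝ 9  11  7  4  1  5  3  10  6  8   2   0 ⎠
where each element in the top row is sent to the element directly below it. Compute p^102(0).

1

Tracing 0 → 9 → … returns to 0 after 8 steps, so 0 lies in an 8-cycle (0, 9, 8, 6, 3, 4, 1, 11).
Powers repeat with period 8 on this cycle, and 102 mod 8 = 6, so p^102(0) = p^6(0).
Advancing 6 steps from 0: 0 → 9 → 8 → 6 → 3 → 4 → 1.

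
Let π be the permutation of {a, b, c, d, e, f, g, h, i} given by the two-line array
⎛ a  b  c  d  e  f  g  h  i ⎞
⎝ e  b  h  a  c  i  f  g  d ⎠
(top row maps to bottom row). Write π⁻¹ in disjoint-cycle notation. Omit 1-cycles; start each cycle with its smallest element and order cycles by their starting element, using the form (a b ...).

(a d i f g h c e)

First write π in disjoint cycles: (a e c h g f i d).
Reversing each cycle (and rotating so the smallest element leads) gives π⁻¹ = (a d i f g h c e).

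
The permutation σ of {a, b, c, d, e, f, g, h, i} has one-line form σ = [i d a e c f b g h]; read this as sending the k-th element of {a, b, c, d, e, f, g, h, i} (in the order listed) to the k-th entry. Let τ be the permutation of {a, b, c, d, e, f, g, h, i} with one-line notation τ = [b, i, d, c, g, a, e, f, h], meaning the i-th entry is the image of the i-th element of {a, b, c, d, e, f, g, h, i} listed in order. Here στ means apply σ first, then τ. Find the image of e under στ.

d

(στ)(e) = τ(σ(e)). σ(e) = c, then τ(c) = d. So (στ)(e) = d.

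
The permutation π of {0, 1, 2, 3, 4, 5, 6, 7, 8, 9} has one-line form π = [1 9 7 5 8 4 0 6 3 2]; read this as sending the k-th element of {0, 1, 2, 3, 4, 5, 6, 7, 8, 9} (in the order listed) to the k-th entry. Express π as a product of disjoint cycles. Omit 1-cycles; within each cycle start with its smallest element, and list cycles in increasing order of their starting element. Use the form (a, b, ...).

Start at 0 and follow images: 0 → 1 → 9 → 2 → 7 → 6 → 0, giving the cycle (0, 1, 9, 2, 7, 6).
Repeating from the next unused element and collecting all non-trivial cycles gives (0, 1, 9, 2, 7, 6)(3, 5, 4, 8).

(0, 1, 9, 2, 7, 6)(3, 5, 4, 8)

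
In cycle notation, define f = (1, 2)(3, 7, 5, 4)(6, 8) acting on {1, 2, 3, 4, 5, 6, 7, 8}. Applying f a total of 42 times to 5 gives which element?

5 lies in the 4-cycle (3, 7, 5, 4).
Powers repeat with period 4 on this cycle, and 42 mod 4 = 2, so f^42(5) = f^2(5).
Advancing 2 steps from 5: 5 → 4 → 3.

3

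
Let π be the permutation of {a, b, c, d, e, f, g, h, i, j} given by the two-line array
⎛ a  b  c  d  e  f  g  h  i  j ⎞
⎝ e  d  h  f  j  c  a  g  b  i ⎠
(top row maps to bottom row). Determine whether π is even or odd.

odd

In disjoint-cycle form the cycle lengths are 10.
A cycle of length ℓ contributes ℓ−1 transpositions, so π is a product of 9 transpositions — odd.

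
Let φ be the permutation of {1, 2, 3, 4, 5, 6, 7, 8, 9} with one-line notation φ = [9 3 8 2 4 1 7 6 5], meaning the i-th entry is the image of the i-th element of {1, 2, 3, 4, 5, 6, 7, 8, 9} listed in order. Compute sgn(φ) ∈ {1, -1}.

In disjoint-cycle form the cycle lengths are 8, 1.
A cycle is odd iff its length is even; φ has 1 even-length cycle, so sgn(φ) = (−1)^1 and φ is odd.

-1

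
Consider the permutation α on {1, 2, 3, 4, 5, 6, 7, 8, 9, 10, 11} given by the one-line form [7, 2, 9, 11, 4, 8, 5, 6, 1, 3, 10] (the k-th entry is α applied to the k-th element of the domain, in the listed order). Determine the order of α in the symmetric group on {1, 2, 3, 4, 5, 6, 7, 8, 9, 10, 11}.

8

The disjoint-cycle form of α has cycle lengths 8, 2, 1.
The order is lcm(8, 2) = 8.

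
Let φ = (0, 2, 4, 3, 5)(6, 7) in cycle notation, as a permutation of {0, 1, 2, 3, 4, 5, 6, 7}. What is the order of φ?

10

The disjoint cycles have lengths 5, 2, 1.
The order of φ is the least common multiple of its cycle lengths: lcm(5, 2) = 10.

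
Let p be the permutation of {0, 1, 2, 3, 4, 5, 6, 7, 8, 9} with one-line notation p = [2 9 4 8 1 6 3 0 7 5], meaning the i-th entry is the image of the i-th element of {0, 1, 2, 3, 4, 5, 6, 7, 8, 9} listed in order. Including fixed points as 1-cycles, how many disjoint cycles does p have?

The cycle decomposition is (0 2 4 1 9 5 6 3 8 7), which has 1 cycle (counting 1-cycles).

1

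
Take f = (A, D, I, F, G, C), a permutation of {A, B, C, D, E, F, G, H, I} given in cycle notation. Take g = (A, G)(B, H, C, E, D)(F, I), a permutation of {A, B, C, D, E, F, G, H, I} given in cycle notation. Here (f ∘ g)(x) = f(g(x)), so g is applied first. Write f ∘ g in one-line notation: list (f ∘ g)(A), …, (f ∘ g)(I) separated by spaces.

C H E B I F D A G

(f ∘ g)(x) = f(g(x)). Computing each image: f(g(A)) = f(G) = C, f(g(B)) = f(H) = H, f(g(C)) = f(E) = E, f(g(D)) = f(B) = B, f(g(E)) = f(D) = I, f(g(F)) = f(I) = F, f(g(G)) = f(A) = D, f(g(H)) = f(C) = A, f(g(I)) = f(F) = G.
Hence f ∘ g = [C H E B I F D A G].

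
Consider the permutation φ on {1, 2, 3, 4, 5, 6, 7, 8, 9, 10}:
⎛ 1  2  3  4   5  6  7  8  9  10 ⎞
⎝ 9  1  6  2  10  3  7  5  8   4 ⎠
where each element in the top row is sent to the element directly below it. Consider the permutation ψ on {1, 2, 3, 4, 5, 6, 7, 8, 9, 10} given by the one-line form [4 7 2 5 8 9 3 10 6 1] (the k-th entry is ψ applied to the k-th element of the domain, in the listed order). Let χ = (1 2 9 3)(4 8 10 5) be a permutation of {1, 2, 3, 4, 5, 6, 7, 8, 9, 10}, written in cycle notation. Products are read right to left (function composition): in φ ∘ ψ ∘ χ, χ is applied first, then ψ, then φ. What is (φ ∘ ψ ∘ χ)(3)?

Apply the permutations in order: χ(3) = 1, then ψ(1) = 4, then φ(4) = 2. So (φ ∘ ψ ∘ χ)(3) = 2.

2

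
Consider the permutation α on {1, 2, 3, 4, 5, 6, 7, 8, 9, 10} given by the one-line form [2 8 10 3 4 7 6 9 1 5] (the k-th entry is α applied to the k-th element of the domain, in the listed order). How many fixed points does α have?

0

No element satisfies α(x) = x, so there are 0 fixed points.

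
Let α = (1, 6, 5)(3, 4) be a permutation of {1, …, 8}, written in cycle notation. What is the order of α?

The cycle type of α is (3, 2, 1, 1, 1).
The order of α is the least common multiple of its cycle lengths: lcm(3, 2) = 6.

6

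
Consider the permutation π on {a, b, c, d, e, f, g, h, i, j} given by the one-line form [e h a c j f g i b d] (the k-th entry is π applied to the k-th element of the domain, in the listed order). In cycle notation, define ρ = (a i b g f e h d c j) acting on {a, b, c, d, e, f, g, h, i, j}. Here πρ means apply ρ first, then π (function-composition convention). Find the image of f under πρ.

j

(πρ)(f) = π(ρ(f)). ρ(f) = e, then π(e) = j. So (πρ)(f) = j.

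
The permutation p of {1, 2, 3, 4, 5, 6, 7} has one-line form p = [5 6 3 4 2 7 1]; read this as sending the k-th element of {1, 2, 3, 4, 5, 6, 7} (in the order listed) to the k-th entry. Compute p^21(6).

Tracing 6 → 7 → … returns to 6 after 5 steps, so 6 lies in a 5-cycle (1, 5, 2, 6, 7).
On a 5-cycle, p^5 is the identity, so p^21 = p^1 there (21 ≡ 1 mod 5).
Stepping 1 place around the cycle: 6 → 7.

7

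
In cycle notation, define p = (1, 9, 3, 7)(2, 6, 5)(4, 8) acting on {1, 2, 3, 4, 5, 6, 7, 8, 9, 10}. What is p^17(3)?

7

3 lies in the 4-cycle (1, 9, 3, 7).
Since the cycle has length 4, p^17 acts on it the same as p^1 (17 mod 4 = 1).
Stepping 1 place around the cycle: 3 → 7.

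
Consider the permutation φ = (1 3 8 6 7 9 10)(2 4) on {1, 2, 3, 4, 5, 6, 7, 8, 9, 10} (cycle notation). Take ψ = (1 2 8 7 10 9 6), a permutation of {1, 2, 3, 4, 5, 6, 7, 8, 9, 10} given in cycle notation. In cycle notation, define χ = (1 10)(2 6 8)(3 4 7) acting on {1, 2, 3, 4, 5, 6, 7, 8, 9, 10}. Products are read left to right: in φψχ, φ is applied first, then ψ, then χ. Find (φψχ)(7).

8

Chase 7: φ(7) = 9; ψ(9) = 6; χ(6) = 8. Hence (φψχ)(7) = 8.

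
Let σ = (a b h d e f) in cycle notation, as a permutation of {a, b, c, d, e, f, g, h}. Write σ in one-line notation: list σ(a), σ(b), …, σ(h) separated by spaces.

Each element maps to the next entry in its cycle (wrapping to the front): a→b, b→h, c→c, d→e, e→f, f→a, g→g, h→d.
Listing these in domain order gives b h c e f a g d.

b h c e f a g d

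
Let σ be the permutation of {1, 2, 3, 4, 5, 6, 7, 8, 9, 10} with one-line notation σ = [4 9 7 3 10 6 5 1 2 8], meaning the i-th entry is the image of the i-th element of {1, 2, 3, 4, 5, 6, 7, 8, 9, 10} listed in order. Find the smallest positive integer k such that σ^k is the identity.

14

The disjoint-cycle form of σ has cycle lengths 7, 2, 1.
The order of σ is the least common multiple of its cycle lengths: lcm(7, 2) = 14.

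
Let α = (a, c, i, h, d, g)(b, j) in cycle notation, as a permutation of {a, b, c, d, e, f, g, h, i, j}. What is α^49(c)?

c lies in the 6-cycle (a, c, i, h, d, g).
Powers repeat with period 6 on this cycle, and 49 mod 6 = 1, so α^49(c) = α^1(c).
Advancing 1 step from c: c → i.

i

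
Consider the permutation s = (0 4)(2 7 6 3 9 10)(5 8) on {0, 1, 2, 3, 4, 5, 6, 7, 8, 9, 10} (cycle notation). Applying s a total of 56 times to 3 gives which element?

3 lies in the 6-cycle (2 7 6 3 9 10).
Since the cycle has length 6, s^56 acts on it the same as s^2 (56 mod 6 = 2).
Advancing 2 steps from 3: 3 → 9 → 10.

10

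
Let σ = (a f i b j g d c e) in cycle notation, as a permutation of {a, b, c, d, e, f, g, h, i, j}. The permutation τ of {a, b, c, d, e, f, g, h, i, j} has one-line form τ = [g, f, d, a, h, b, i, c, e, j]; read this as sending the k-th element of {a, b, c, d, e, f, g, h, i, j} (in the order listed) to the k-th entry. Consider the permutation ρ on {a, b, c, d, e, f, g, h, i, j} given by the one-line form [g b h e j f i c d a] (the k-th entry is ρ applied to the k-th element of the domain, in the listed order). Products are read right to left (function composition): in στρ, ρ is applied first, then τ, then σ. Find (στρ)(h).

c

Apply the permutations in order: ρ(h) = c, then τ(c) = d, then σ(d) = c. So (στρ)(h) = c.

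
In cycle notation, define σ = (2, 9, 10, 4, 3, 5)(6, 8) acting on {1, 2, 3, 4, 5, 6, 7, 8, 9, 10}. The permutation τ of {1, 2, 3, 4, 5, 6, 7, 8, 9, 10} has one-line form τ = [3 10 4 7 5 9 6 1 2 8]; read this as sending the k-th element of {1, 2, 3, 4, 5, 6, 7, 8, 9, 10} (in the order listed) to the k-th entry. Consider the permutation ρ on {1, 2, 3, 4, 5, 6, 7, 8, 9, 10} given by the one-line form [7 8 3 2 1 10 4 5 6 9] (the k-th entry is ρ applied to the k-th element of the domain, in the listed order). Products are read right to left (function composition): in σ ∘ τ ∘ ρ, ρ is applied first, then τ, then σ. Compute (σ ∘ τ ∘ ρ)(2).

1

Apply the permutations in order: ρ(2) = 8, then τ(8) = 1, then σ(1) = 1. So (σ ∘ τ ∘ ρ)(2) = 1.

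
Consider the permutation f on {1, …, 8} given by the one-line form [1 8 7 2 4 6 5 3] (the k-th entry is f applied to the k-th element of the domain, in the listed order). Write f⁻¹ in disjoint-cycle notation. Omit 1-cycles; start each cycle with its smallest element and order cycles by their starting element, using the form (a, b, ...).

(2, 4, 5, 7, 3, 8)

First write f in disjoint cycles: (2, 8, 3, 7, 5, 4).
Reversing each cycle (and rotating so the smallest element leads) gives f⁻¹ = (2, 4, 5, 7, 3, 8).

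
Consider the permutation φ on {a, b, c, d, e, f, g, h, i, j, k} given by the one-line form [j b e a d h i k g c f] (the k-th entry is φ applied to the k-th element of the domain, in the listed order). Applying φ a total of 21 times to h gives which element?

Tracing h → k → … returns to h after 3 steps, so h lies in a 3-cycle (f h k).
Since the cycle has length 3, φ^21 acts on it the same as φ^0 (21 mod 3 = 0).
So φ^21(h) = h.

h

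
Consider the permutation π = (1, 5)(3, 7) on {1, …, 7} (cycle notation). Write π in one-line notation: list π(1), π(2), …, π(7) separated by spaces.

Reading each image from the cycles: 1↦5, 2↦2, 3↦7, 4↦4, 5↦1, 6↦6, 7↦3.
So the one-line form is 5 2 7 4 1 6 3.

5 2 7 4 1 6 3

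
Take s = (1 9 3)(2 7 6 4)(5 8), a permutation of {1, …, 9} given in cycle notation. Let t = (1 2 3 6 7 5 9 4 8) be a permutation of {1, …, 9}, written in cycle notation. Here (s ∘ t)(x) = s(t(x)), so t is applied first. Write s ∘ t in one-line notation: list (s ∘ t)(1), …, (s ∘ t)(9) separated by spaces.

For each element, apply t then s: 1 → 2 → 7; 2 → 3 → 1; 3 → 6 → 4; 4 → 8 → 5; 5 → 9 → 3; 6 → 7 → 6; 7 → 5 → 8; 8 → 1 → 9; 9 → 4 → 2.
So s ∘ t in one-line form is 7 1 4 5 3 6 8 9 2.

7 1 4 5 3 6 8 9 2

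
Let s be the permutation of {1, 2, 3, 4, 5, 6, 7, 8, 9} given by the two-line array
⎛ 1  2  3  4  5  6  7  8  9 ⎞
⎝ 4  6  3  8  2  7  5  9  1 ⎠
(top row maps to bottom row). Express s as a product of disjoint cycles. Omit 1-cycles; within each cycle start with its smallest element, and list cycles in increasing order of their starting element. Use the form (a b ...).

From 1: 1 → 4 → 8 → 9 → 1, closing the cycle (1 4 8 9).
Continuing from each remaining unvisited element yields (1 4 8 9)(2 6 7 5).

(1 4 8 9)(2 6 7 5)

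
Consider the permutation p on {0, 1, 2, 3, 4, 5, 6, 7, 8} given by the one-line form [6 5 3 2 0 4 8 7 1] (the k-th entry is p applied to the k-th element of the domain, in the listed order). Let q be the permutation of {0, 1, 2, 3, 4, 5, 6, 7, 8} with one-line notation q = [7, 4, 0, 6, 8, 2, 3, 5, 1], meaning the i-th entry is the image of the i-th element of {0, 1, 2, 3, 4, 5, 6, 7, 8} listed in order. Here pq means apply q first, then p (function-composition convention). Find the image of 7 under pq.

4

(pq)(7) = p(q(7)). q(7) = 5, then p(5) = 4. So (pq)(7) = 4.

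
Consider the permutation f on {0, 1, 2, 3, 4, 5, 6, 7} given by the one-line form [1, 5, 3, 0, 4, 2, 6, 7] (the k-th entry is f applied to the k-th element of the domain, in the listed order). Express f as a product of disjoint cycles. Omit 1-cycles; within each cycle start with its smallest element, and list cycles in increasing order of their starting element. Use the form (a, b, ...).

Iterating f from 0 gives 0 → 1 → 5 → 2 → 3 → 0; that is the 5-cycle (0, 1, 5, 2, 3).
Continuing from each remaining unvisited element yields (0, 1, 5, 2, 3).

(0, 1, 5, 2, 3)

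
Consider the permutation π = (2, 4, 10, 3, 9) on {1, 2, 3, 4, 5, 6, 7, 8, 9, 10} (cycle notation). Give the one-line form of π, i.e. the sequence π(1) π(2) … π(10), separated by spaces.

1 4 9 10 5 6 7 8 2 3

Reading each image from the cycles: 1→1, 2→4, 3→9, 4→10, 5→5, 6→6, 7→7, 8→8, 9→2, 10→3.
So the one-line form is 1 4 9 10 5 6 7 8 2 3.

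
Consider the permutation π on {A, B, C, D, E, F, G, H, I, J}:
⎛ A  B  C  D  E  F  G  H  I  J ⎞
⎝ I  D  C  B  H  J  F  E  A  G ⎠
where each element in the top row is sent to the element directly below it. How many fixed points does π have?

The fixed points (elements with π(x) = x) are {C}, so there is 1.

1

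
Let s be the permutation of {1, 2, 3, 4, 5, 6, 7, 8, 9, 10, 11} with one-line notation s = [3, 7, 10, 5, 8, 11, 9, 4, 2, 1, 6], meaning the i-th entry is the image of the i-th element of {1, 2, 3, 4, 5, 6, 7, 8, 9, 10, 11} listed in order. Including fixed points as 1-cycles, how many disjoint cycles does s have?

The cycle decomposition is (1 3 10)(2 7 9)(4 5 8)(6 11), which has 4 cycles (counting 1-cycles).

4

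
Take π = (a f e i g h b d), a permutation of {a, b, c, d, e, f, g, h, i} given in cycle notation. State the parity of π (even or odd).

The cycle lengths are 8, 1.
A cycle is odd iff its length is even; π has 1 even-length cycle, so sgn(π) = (−1)^1 and π is odd.

odd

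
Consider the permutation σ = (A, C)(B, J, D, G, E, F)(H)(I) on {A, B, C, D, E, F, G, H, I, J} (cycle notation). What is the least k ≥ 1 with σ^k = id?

The disjoint cycles have lengths 6, 2, 1, 1.
The order is lcm(6, 2) = 6.

6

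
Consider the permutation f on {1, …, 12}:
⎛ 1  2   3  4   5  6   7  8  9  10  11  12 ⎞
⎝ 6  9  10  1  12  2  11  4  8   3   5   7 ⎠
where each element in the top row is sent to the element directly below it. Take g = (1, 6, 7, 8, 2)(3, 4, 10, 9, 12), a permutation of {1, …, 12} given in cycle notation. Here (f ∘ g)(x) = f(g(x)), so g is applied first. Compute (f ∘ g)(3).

(f ∘ g)(3) = f(g(3)). g(3) = 4, then f(4) = 1. So (f ∘ g)(3) = 1.

1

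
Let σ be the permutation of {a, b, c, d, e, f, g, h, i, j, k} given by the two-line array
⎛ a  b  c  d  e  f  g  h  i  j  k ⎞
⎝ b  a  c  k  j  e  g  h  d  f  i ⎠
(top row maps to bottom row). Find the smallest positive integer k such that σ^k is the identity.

The disjoint-cycle form of σ has cycle lengths 3, 3, 2, 1, 1, 1.
Since disjoint cycles commute, ord(σ) = lcm(3, 3, 2) = 6.

6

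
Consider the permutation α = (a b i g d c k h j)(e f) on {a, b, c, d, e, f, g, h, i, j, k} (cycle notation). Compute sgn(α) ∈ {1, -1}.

-1

The cycle lengths are 9, 2.
A cycle of length ℓ contributes ℓ−1 transpositions, so α is a product of 8 + 1 = 9 transpositions — odd.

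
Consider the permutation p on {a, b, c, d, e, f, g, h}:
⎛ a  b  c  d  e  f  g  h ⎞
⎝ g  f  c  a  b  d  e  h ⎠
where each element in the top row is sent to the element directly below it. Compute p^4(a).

f

Tracing a → g → … returns to a after 6 steps, so a lies in a 6-cycle (a, g, e, b, f, d).
Advancing 4 steps from a: a → g → e → b → f.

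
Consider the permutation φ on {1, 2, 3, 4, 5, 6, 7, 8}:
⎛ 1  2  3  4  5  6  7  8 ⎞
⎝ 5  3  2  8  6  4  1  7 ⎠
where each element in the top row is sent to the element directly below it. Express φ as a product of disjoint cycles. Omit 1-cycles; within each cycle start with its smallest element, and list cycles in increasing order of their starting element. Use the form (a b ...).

(1 5 6 4 8 7)(2 3)

From 1: 1 → 5 → 6 → 4 → 8 → 7 → 1, closing the cycle (1 5 6 4 8 7).
Continuing from each remaining unvisited element yields (1 5 6 4 8 7)(2 3).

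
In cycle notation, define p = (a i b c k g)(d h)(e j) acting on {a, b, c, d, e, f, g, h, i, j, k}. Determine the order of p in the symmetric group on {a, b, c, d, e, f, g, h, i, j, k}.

The cycle type of p is (6, 2, 2, 1).
The order of p is the least common multiple of its cycle lengths: lcm(6, 2, 2) = 6.

6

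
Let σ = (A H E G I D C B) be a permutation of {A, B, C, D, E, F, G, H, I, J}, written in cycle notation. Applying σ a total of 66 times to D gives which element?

B

D lies in the 8-cycle (A H E G I D C B).
On an 8-cycle, σ^8 is the identity, so σ^66 = σ^2 there (66 ≡ 2 mod 8).
Advancing 2 steps from D: D → C → B.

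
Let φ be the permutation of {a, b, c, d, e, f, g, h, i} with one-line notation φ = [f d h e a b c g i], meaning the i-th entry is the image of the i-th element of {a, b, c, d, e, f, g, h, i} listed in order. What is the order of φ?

15

Writing φ as disjoint cycles, the cycle lengths are 5, 3, 1.
The order is lcm(5, 3) = 15.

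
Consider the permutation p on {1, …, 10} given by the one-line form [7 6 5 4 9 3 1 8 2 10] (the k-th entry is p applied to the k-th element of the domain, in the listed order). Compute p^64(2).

Tracing 2 → 6 → … returns to 2 after 5 steps, so 2 lies in a 5-cycle (2 6 3 5 9).
On a 5-cycle, p^5 is the identity, so p^64 = p^4 there (64 ≡ 4 mod 5).
Stepping 4 places around the cycle: 2 → 6 → 3 → 5 → 9.

9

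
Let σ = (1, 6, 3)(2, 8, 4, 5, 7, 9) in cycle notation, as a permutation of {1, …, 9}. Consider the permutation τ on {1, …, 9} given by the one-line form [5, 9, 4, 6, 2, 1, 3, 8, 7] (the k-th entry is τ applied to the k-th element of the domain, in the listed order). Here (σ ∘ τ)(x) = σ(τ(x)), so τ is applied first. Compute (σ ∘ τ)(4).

First apply τ: τ(4) = 6, then σ(6) = 3. Thus (σ ∘ τ)(4) = 3.

3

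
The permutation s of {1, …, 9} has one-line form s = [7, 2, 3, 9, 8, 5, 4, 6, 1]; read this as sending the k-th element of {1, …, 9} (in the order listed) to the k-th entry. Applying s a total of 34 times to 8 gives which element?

Tracing 8 → 6 → … returns to 8 after 3 steps, so 8 lies in a 3-cycle (5, 8, 6).
Since the cycle has length 3, s^34 acts on it the same as s^1 (34 mod 3 = 1).
Advancing 1 step from 8: 8 → 6.

6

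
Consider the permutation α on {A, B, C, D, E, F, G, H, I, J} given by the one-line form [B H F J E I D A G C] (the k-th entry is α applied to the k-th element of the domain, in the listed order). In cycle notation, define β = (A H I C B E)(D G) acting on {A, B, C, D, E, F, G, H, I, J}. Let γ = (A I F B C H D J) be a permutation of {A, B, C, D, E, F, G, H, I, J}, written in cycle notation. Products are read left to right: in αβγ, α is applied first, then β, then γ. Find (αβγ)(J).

C

Apply the permutations in order: α(J) = C, then β(C) = B, then γ(B) = C. So (αβγ)(J) = C.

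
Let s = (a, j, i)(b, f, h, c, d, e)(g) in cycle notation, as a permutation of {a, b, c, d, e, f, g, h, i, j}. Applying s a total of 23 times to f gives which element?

f lies in the 6-cycle (b, f, h, c, d, e).
Since the cycle has length 6, s^23 acts on it the same as s^5 (23 mod 6 = 5).
Advancing 5 steps from f: f → h → c → d → e → b.

b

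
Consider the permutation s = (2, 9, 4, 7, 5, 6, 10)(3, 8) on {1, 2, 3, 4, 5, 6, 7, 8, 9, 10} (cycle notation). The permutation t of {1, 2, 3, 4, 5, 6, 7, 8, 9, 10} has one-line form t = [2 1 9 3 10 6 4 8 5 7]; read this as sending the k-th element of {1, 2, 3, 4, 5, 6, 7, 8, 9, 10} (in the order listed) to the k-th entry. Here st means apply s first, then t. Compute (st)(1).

(st)(1) = t(s(1)). s(1) = 1, then t(1) = 2. So (st)(1) = 2.

2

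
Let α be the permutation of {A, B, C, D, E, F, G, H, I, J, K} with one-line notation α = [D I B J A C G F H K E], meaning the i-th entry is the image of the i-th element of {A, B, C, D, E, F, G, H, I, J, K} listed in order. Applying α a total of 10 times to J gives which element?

J

Tracing J → K → … returns to J after 5 steps, so J lies in a 5-cycle (A D J K E).
Since the cycle has length 5, α^10 acts on it the same as α^0 (10 mod 5 = 0).
So α^10(J) = J.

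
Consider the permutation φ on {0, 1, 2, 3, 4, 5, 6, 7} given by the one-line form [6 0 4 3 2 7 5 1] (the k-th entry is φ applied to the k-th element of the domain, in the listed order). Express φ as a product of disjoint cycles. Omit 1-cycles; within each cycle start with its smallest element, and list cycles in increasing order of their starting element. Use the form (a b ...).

Start at 0 and follow images: 0 → 6 → 5 → 7 → 1 → 0, giving the cycle (0 6 5 7 1).
Repeating from the next unused element and collecting all non-trivial cycles gives (0 6 5 7 1)(2 4).

(0 6 5 7 1)(2 4)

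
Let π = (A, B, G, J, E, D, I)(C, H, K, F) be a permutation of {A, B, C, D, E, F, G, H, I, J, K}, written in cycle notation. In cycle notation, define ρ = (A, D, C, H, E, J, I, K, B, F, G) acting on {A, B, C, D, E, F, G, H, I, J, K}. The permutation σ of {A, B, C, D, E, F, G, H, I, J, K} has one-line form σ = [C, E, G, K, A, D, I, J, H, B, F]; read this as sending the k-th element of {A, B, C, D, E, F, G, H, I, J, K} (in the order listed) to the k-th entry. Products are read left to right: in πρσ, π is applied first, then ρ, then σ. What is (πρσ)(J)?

B

(πρσ)(J) = σ(ρ(π(J))). π(J) = E, then ρ(E) = J, then σ(J) = B, so the result is B.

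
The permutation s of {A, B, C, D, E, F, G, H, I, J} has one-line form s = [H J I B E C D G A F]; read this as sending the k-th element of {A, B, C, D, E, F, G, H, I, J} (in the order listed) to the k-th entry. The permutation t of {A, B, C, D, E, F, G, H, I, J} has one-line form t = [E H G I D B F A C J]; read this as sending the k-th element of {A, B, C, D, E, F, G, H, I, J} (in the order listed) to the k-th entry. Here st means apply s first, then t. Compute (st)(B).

s(B) = J, then t(J) = J; composing gives (st)(B) = J.

J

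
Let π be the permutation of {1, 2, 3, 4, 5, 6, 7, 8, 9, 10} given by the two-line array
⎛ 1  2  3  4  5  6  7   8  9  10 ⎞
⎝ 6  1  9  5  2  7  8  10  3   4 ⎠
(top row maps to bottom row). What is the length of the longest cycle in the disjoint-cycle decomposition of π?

Decomposing into disjoint cycles gives (1 6 7 8 10 4 5 2)(3 9); the longest has length 8.

8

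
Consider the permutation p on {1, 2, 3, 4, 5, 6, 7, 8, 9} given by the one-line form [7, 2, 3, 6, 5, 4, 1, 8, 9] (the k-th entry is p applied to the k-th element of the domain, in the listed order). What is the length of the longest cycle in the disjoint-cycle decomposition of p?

2

Decomposing into disjoint cycles gives (1, 7)(4, 6); the longest has length 2.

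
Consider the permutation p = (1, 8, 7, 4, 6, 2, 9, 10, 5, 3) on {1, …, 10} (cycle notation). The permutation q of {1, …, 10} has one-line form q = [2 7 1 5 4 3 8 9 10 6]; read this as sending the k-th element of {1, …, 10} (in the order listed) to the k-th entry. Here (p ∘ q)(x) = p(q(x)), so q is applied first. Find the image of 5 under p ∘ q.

(p ∘ q)(5) = p(q(5)). q(5) = 4, then p(4) = 6. So (p ∘ q)(5) = 6.

6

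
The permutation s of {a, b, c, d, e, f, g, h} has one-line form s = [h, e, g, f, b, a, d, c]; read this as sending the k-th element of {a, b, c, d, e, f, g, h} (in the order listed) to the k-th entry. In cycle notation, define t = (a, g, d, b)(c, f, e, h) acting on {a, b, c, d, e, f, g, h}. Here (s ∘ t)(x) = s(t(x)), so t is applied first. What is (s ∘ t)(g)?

f

(s ∘ t)(g) = s(t(g)). t(g) = d, then s(d) = f. So (s ∘ t)(g) = f.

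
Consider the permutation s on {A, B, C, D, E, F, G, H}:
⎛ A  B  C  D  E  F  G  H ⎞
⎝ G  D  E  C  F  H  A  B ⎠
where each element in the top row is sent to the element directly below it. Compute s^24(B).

Tracing B → D → … returns to B after 6 steps, so B lies in a 6-cycle (B, D, C, E, F, H).
On a 6-cycle, s^6 is the identity, so s^24 = s^0 there (24 ≡ 0 mod 6).
So s^24(B) = B.

B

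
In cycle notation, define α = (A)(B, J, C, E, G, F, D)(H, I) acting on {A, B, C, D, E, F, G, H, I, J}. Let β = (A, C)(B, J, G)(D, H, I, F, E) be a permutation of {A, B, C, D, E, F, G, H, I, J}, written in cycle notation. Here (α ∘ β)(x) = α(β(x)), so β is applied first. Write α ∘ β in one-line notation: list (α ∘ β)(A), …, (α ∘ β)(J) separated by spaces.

(α ∘ β)(x) = α(β(x)). Computing each image: α(β(A)) = α(C) = E, α(β(B)) = α(J) = C, α(β(C)) = α(A) = A, α(β(D)) = α(H) = I, α(β(E)) = α(D) = B, α(β(F)) = α(E) = G, α(β(G)) = α(B) = J, α(β(H)) = α(I) = H, α(β(I)) = α(F) = D, α(β(J)) = α(G) = F.
Hence α ∘ β = [E C A I B G J H D F].

E C A I B G J H D F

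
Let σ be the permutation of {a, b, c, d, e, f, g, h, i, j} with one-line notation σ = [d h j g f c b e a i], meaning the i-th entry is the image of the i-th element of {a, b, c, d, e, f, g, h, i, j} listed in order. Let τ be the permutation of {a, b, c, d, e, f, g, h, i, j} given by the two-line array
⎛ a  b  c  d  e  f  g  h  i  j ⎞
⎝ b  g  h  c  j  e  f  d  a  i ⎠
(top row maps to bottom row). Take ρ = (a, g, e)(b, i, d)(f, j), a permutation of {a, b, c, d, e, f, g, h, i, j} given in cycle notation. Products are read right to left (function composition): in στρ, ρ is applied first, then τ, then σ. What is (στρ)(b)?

Chase b: ρ(b) = i; τ(i) = a; σ(a) = d. Hence (στρ)(b) = d.

d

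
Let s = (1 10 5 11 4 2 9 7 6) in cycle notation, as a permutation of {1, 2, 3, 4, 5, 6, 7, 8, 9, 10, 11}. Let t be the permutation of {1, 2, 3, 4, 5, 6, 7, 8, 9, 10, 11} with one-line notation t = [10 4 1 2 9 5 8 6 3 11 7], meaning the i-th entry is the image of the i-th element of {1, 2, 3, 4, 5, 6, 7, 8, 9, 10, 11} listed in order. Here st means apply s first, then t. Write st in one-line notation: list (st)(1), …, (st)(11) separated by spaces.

11 3 1 4 7 10 5 6 8 9 2

(st)(x) = t(s(x)). Computing each image: t(s(1)) = t(10) = 11, t(s(2)) = t(9) = 3, t(s(3)) = t(3) = 1, t(s(4)) = t(2) = 4, t(s(5)) = t(11) = 7, t(s(6)) = t(1) = 10, t(s(7)) = t(6) = 5, t(s(8)) = t(8) = 6, t(s(9)) = t(7) = 8, t(s(10)) = t(5) = 9, t(s(11)) = t(4) = 2.
Hence st = [11 3 1 4 7 10 5 6 8 9 2].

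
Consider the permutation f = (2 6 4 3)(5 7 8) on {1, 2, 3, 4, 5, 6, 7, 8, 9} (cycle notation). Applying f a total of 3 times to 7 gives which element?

7

7 lies in the 3-cycle (5 7 8).
On a 3-cycle, f^3 is the identity, so f^3 = f^0 there (3 ≡ 0 mod 3).
So f^3(7) = 7.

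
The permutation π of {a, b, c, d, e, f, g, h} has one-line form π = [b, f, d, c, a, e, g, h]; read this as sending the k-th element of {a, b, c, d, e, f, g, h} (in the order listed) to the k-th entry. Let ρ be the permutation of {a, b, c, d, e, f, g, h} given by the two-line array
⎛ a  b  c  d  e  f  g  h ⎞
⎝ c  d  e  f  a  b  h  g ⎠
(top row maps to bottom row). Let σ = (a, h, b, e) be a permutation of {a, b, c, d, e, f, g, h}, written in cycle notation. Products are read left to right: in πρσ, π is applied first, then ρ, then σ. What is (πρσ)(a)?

d

(πρσ)(a) = σ(ρ(π(a))). π(a) = b, then ρ(b) = d, then σ(d) = d, so the result is d.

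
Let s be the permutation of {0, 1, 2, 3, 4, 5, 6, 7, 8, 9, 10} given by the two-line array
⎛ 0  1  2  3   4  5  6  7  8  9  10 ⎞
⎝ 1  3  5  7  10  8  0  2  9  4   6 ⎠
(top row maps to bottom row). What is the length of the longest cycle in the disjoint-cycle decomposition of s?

11

Decomposing into disjoint cycles gives (0, 1, 3, 7, 2, 5, 8, 9, 4, 10, 6); the longest has length 11.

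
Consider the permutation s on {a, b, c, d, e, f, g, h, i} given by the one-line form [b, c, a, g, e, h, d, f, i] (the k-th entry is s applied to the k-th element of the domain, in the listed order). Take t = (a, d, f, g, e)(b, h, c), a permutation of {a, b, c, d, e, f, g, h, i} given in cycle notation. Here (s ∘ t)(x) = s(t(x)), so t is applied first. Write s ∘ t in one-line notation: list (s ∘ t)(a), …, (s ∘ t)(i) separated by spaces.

g f c h b d e a i

For each element, apply t then s: a → d → g; b → h → f; c → b → c; d → f → h; e → a → b; f → g → d; g → e → e; h → c → a; i → i → i.
So s ∘ t in one-line form is g f c h b d e a i.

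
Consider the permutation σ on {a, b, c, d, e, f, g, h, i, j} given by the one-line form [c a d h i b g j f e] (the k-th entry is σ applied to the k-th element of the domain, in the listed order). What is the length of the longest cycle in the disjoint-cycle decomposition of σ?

Decomposing into disjoint cycles gives (a, c, d, h, j, e, i, f, b); the longest has length 9.

9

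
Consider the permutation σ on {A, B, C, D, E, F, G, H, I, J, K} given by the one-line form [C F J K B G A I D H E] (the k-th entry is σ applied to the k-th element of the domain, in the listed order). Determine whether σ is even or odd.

In disjoint-cycle form the cycle lengths are 11.
A cycle of length ℓ contributes ℓ−1 transpositions, so σ is a product of 10 transpositions — even.

even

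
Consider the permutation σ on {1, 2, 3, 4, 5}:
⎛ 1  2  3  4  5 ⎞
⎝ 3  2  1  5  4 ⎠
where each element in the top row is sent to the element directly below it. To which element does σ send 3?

The entry below 3 in the array is 1, so σ(3) = 1.

1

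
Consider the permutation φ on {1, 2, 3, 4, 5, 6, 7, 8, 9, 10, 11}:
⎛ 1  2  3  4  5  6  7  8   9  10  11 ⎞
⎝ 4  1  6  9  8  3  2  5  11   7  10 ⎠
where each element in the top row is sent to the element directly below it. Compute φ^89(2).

10

Tracing 2 → 1 → … returns to 2 after 7 steps, so 2 lies in a 7-cycle (1, 4, 9, 11, 10, 7, 2).
Powers repeat with period 7 on this cycle, and 89 mod 7 = 5, so φ^89(2) = φ^5(2).
Stepping 5 places around the cycle: 2 → 1 → 4 → 9 → 11 → 10.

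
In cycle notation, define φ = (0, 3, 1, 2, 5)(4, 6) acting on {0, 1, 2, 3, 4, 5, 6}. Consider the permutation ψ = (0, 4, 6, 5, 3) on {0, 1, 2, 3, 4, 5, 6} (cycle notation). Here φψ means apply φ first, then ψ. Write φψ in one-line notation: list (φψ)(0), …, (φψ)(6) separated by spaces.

(φψ)(x) = ψ(φ(x)). Computing each image: ψ(φ(0)) = ψ(3) = 0, ψ(φ(1)) = ψ(2) = 2, ψ(φ(2)) = ψ(5) = 3, ψ(φ(3)) = ψ(1) = 1, ψ(φ(4)) = ψ(6) = 5, ψ(φ(5)) = ψ(0) = 4, ψ(φ(6)) = ψ(4) = 6.
Hence φψ = [0 2 3 1 5 4 6].

0 2 3 1 5 4 6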